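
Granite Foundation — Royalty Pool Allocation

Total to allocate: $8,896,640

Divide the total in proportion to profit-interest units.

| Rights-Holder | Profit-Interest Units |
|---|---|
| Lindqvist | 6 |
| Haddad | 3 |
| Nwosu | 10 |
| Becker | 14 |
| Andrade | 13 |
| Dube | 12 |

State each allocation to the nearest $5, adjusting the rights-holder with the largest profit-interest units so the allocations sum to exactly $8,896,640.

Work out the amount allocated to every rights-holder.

Profit-interest units total: 6 + 3 + 10 + 14 + 13 + 12 = 58.
Raw shares: Lindqvist 920,342.07; Haddad 460,171.03; Nwosu 1,533,903.45; Becker 2,147,464.83; Andrade 1,994,074.48; Dube 1,840,684.14.
Rounded to nearest $5: Lindqvist $920,340; Haddad $460,170; Nwosu $1,533,905; Becker $2,147,465; Andrade $1,994,075; Dube $1,840,685. Sum = $8,896,640.
Sum already equals the total — no adjustment.

Lindqvist: $920,340 | Haddad: $460,170 | Nwosu: $1,533,905 | Becker: $2,147,465 | Andrade: $1,994,075 | Dube: $1,840,685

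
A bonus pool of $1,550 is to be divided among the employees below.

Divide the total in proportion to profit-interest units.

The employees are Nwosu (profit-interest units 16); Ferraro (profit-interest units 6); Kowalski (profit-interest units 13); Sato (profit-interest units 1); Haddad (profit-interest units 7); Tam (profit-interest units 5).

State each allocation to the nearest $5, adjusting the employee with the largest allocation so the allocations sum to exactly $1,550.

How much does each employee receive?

Total profit-interest units = 48.
Raw shares: Nwosu 16/48 × $1,550 = 516.67; Ferraro 6/48 × $1,550 = 193.75; Kowalski 13/48 × $1,550 = 419.79; Sato 1/48 × $1,550 = 32.29; Haddad 7/48 × $1,550 = 226.04; Tam 5/48 × $1,550 = 161.46.
Rounded to nearest $5: Nwosu $515; Ferraro $195; Kowalski $420; Sato $30; Haddad $225; Tam $160. Sum = $1,545.
Difference $1,550 − $1,545 = +$5 applied to largest allocation (Nwosu): Nwosu becomes $520.

Nwosu: $520 | Ferraro: $195 | Kowalski: $420 | Sato: $30 | Haddad: $225 | Tam: $160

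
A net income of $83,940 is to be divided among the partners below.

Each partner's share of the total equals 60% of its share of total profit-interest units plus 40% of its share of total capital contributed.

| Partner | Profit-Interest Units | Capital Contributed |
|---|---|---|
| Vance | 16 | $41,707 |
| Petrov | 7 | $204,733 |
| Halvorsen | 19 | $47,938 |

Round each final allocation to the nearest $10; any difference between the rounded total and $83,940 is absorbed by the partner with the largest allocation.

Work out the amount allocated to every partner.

Profit-interest units total 42; capital contributed total 294,378.
Composite weights (60% profit-interest units + 40% capital contributed): Vance 0.2852; Petrov 0.3782; Halvorsen 0.3366.
Pro-rata amounts: Vance 23,943.28; Petrov 31,745.32; Halvorsen 28,251.40.
At nearest $10: Vance $23,940; Petrov $31,750; Halvorsen $28,250. Sum = $83,940.
Sum already equals the total — no adjustment.

Vance: $23,940 · Petrov: $31,750 · Halvorsen: $28,250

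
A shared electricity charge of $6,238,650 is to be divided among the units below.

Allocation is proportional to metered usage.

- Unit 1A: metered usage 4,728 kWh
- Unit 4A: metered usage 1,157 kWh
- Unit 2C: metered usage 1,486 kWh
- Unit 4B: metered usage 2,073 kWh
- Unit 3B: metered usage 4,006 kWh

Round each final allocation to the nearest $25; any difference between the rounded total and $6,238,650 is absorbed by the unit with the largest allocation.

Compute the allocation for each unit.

Unit 1A: $2,193,000 | Unit 4A: $536,675 | Unit 2C: $689,275 | Unit 4B: $961,550 | Unit 3B: $1,858,150

Metered usage total: 13,450.
Raw shares: Unit 1A 4,728/13,450 × $6,238,650 = 2,193,036.22; Unit 4A 1,157/13,450 × $6,238,650 = 536,663.05; Unit 2C 1,486/13,450 × $6,238,650 = 689,266.46; Unit 4B 2,073/13,450 × $6,238,650 = 961,540.63; Unit 3B 4,006/13,450 × $6,238,650 = 1,858,143.64.
Rounded to nearest $25: Unit 1A $2,193,025; Unit 4A $536,675; Unit 2C $689,275; Unit 4B $961,550; Unit 3B $1,858,150. Sum = $6,238,675.
Difference $6,238,650 − $6,238,675 = −$25 applied to largest allocation (Unit 1A): Unit 1A becomes $2,193,000.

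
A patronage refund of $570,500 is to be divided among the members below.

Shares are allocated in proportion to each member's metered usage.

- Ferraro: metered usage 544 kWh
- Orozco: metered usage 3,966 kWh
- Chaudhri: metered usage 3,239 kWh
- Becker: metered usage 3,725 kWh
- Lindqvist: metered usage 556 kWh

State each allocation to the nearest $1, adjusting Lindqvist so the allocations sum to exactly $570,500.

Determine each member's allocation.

Ferraro: $25,798 · Orozco: $188,080 · Chaudhri: $153,603 · Becker: $176,651 · Lindqvist: $26,368

Metered usage total: 12,030.
Unrounded shares: Ferraro 544/12,030 × $570,500 = 25,798.17; Orozco 3,966/12,030 × $570,500 = 188,080.05; Chaudhri 3,239/12,030 × $570,500 = 153,603.45; Becker 3,725/12,030 × $570,500 = 176,651.08; Lindqvist 556/12,030 × $570,500 = 26,367.25.
Rounded to nearest $1: Ferraro $25,798; Orozco $188,080; Chaudhri $153,603; Becker $176,651; Lindqvist $26,367. Sum = $570,499.
Difference $570,500 − $570,499 = +$1 applied to Lindqvist: Lindqvist becomes $26,368.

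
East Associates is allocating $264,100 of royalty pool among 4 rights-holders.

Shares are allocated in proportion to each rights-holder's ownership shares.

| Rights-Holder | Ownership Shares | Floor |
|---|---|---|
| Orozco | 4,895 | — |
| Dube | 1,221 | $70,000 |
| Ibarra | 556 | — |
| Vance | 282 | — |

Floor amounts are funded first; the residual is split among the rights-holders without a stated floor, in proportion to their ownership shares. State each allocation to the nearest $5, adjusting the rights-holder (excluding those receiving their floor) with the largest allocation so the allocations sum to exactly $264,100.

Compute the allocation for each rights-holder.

Fund the minimums — Dube $70,000. Remaining pool $194,100.
Remaining pool split over remaining ownership shares 5,733: Orozco 165,728.15 → $165,730; Ibarra 18,824.28 → $18,825; Vance 9,547.57 → $9,550.
Rounding difference −$5 applied to Orozco → $165,725.

Orozco: $165,725 · Dube: $70,000 · Ibarra: $18,825 · Vance: $9,550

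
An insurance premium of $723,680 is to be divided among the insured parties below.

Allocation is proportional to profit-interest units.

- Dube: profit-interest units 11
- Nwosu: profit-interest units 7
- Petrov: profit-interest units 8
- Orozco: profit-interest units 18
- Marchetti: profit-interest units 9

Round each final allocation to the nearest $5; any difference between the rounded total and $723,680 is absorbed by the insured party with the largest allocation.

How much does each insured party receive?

Profit-interest units total: 53.
Proportional shares: Dube 11/53 × $723,680 = 150,197.74; Nwosu 7/53 × $723,680 = 95,580.38; Petrov 8/53 × $723,680 = 109,234.72; Orozco 18/53 × $723,680 = 245,778.11; Marchetti 9/53 × $723,680 = 122,889.06.
Rounded to nearest $5: Dube $150,200; Nwosu $95,580; Petrov $109,235; Orozco $245,780; Marchetti $122,890. Sum = $723,685.
Difference $723,680 − $723,685 = −$5 applied to largest allocation (Orozco): Orozco becomes $245,775.

Dube: $150,200 · Nwosu: $95,580 · Petrov: $109,235 · Orozco: $245,775 · Marchetti: $122,890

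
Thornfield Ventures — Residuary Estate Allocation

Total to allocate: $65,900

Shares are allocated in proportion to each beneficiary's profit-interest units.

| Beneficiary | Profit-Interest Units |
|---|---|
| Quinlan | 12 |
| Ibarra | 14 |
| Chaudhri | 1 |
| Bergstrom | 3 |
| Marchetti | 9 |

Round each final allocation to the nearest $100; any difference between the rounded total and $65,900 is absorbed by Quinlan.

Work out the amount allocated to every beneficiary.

Total profit-interest units = 39.
Proportional shares: Quinlan 12/39 × $65,900 = 20,276.92; Ibarra 14/39 × $65,900 = 23,656.41; Chaudhri 1/39 × $65,900 = 1,689.74; Bergstrom 3/39 × $65,900 = 5,069.23; Marchetti 9/39 × $65,900 = 15,207.69.
At nearest $100: Quinlan $20,300; Ibarra $23,700; Chaudhri $1,700; Bergstrom $5,100; Marchetti $15,200. Sum = $66,000.
Difference $65,900 − $66,000 = −$100 applied to Quinlan: Quinlan becomes $20,200.

Quinlan: $20,200; Ibarra: $23,700; Chaudhri: $1,700; Bergstrom: $5,100; Marchetti: $15,200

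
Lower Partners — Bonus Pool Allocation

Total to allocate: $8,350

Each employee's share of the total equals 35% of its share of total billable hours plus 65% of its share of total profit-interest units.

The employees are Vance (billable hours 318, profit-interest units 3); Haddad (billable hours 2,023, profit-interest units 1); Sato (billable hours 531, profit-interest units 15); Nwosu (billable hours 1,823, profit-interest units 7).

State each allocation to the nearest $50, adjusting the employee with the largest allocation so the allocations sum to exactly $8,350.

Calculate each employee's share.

Billable hours total 4,695; profit-interest units total 26.
Composite weights (35% billable hours + 65% profit-interest units): Vance 0.0987; Haddad 0.1758; Sato 0.4146; Nwosu 0.3109.
Proportional shares: Vance 824.20; Haddad 1,468.01; Sato 3,461.78; Nwosu 2,596.01.
At nearest $50: Vance $800; Haddad $1,450; Sato $3,450; Nwosu $2,600. Sum = $8,300.
Difference $8,350 − $8,300 = +$50 applied to largest allocation (Sato): Sato becomes $3,500.

Vance: $800 · Haddad: $1,450 · Sato: $3,500 · Nwosu: $2,600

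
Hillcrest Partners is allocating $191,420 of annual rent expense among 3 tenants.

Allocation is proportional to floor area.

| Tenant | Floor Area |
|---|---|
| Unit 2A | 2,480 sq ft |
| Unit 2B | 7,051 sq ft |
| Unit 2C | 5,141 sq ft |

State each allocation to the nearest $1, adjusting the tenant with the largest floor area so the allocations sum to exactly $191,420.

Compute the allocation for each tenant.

Floor area total: 14,672.
Pro-rata amounts: Unit 2A 2,480/14,672 × $191,420 = 32,355.62; Unit 2B 7,051/14,672 × $191,420 = 91,991.71; Unit 2C 5,141/14,672 × $191,420 = 67,072.67.
After rounding ($1): Unit 2A $32,356; Unit 2B $91,992; Unit 2C $67,073. Sum = $191,421.
Difference $191,420 − $191,421 = −$1 applied to largest floor area (Unit 2B): Unit 2B becomes $91,991.

Unit 2A: $32,356; Unit 2B: $91,991; Unit 2C: $67,073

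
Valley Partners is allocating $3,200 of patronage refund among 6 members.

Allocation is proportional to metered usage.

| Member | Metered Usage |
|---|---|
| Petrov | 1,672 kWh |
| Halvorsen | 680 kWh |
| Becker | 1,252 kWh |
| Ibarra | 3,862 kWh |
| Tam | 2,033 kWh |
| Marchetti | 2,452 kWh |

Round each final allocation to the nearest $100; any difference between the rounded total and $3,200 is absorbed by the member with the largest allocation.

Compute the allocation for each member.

Metered usage total: 11,951.
Unrounded shares: Petrov 1,672/11,951 × $3,200 = 447.69; Halvorsen 680/11,951 × $3,200 = 182.08; Becker 1,252/11,951 × $3,200 = 335.24; Ibarra 3,862/11,951 × $3,200 = 1,034.09; Tam 2,033/11,951 × $3,200 = 544.36; Marchetti 2,452/11,951 × $3,200 = 656.55.
After rounding ($100): Petrov $400; Halvorsen $200; Becker $300; Ibarra $1,000; Tam $500; Marchetti $700. Sum = $3,100.
Difference $3,200 − $3,100 = +$100 applied to largest allocation (Ibarra): Ibarra becomes $1,100.

Petrov: $400; Halvorsen: $200; Becker: $300; Ibarra: $1,100; Tam: $500; Marchetti: $700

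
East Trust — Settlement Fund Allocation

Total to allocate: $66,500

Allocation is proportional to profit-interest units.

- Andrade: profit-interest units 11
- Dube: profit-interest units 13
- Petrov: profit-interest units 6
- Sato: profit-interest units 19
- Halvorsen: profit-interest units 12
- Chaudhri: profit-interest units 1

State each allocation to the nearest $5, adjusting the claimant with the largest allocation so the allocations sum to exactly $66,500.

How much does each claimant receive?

Sum of profit-interest units: 62.
Raw shares: Andrade 11/62 × $66,500 = 11,798.39; Dube 13/62 × $66,500 = 13,943.55; Petrov 6/62 × $66,500 = 6,435.48; Sato 19/62 × $66,500 = 20,379.03; Halvorsen 12/62 × $66,500 = 12,870.97; Chaudhri 1/62 × $66,500 = 1,072.58.
Rounded to nearest $5: Andrade $11,800; Dube $13,945; Petrov $6,435; Sato $20,380; Halvorsen $12,870; Chaudhri $1,075. Sum = $66,505.
Difference $66,500 − $66,505 = −$5 applied to largest allocation (Sato): Sato becomes $20,375.

Andrade: $11,800 | Dube: $13,945 | Petrov: $6,435 | Sato: $20,375 | Halvorsen: $12,870 | Chaudhri: $1,075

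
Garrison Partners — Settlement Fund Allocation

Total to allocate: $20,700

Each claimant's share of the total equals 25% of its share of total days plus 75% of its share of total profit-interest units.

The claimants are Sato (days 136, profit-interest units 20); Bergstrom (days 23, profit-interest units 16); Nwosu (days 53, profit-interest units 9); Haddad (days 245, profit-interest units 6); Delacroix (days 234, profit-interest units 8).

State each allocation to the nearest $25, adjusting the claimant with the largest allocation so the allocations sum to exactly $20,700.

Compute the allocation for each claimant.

Sato: $6,275 · Bergstrom: $4,375 · Nwosu: $2,775 · Haddad: $3,425 · Delacroix: $3,850

Totals — days 691, profit-interest units 59.
Blended shares (25% days + 75% profit-interest units): Sato 0.3034; Bergstrom 0.2117; Nwosu 0.1336; Haddad 0.1649; Delacroix 0.1864.
Proportional shares: Sato 6,281.24; Bergstrom 4,382.42; Nwosu 2,765.15; Haddad 3,413.65; Delacroix 3,857.54.
Rounded to nearest $25: Sato $6,275; Bergstrom $4,375; Nwosu $2,775; Haddad $3,425; Delacroix $3,850. Sum = $20,700.
No rounding difference to absorb.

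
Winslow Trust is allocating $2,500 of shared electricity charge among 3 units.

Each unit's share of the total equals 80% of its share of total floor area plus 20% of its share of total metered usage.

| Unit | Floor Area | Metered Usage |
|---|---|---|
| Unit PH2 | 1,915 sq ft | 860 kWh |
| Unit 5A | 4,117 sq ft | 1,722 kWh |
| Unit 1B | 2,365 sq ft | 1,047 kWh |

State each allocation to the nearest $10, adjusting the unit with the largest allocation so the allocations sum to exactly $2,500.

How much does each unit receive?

Totals — floor area 8,397, metered usage 3,629.
Combined weights (80% floor area + 20% metered usage): Unit PH2 0.2298; Unit 5A 0.4871; Unit 1B 0.2830.
Raw shares: Unit PH2 574.61; Unit 5A 1,217.84; Unit 1B 707.55.
Rounded to nearest $10: Unit PH2 $570; Unit 5A $1,220; Unit 1B $710. Sum = $2,500.
No rounding difference to absorb.

Unit PH2: $570 | Unit 5A: $1,220 | Unit 1B: $710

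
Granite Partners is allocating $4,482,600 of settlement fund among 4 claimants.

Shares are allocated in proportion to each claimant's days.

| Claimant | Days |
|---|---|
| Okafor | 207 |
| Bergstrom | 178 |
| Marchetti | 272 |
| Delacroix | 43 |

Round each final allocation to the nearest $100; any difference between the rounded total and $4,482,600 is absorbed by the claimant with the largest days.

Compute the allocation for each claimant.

Total days = 700.
Raw shares: Okafor 207/700 × $4,482,600 = 1,325,568.86; Bergstrom 178/700 × $4,482,600 = 1,139,861.14; Marchetti 272/700 × $4,482,600 = 1,741,810.29; Delacroix 43/700 × $4,482,600 = 275,359.71.
At nearest $100: Okafor $1,325,600; Bergstrom $1,139,900; Marchetti $1,741,800; Delacroix $275,400. Sum = $4,482,700.
Difference $4,482,600 − $4,482,700 = −$100 applied to largest days (Marchetti): Marchetti becomes $1,741,700.

Okafor: $1,325,600; Bergstrom: $1,139,900; Marchetti: $1,741,700; Delacroix: $275,400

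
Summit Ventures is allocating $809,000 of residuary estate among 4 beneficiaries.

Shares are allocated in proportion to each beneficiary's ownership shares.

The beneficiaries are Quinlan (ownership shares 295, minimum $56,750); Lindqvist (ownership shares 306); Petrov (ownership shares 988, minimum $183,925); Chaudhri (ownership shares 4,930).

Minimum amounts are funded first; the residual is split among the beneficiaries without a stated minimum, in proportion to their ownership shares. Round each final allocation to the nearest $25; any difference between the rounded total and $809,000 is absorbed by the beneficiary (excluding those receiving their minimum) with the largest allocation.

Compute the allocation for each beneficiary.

Quinlan: $56,750; Lindqvist: $33,225; Petrov: $183,925; Chaudhri: $535,100

Minimums first: Quinlan $56,750; Petrov $183,925. Remaining pool $568,325.
Remaining pool split over remaining ownership shares 5,236: Lindqvist 33,213.80 → $33,225; Chaudhri 535,111.20 → $535,100.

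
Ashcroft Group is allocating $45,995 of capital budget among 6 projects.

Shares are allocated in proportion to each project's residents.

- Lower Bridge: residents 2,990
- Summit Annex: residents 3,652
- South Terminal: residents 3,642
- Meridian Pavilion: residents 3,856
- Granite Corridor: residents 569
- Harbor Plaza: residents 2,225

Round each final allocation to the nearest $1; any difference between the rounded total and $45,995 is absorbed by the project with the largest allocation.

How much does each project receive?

Residents total: 16,934.
Unrounded shares: Lower Bridge 2,990/16,934 × $45,995 = 8,121.24; Summit Annex 3,652/16,934 × $45,995 = 9,919.32; South Terminal 3,642/16,934 × $45,995 = 9,892.16; Meridian Pavilion 3,856/16,934 × $45,995 = 10,473.41; Granite Corridor 569/16,934 × $45,995 = 1,545.48; Harbor Plaza 2,225/16,934 × $45,995 = 6,043.40.
Rounded to nearest $1: Lower Bridge $8,121; Summit Annex $9,919; South Terminal $9,892; Meridian Pavilion $10,473; Granite Corridor $1,545; Harbor Plaza $6,043. Sum = $45,993.
Difference $45,995 − $45,993 = +$2 applied to largest allocation (Meridian Pavilion): Meridian Pavilion becomes $10,475.

Lower Bridge: $8,121 | Summit Annex: $9,919 | South Terminal: $9,892 | Meridian Pavilion: $10,475 | Granite Corridor: $1,545 | Harbor Plaza: $6,043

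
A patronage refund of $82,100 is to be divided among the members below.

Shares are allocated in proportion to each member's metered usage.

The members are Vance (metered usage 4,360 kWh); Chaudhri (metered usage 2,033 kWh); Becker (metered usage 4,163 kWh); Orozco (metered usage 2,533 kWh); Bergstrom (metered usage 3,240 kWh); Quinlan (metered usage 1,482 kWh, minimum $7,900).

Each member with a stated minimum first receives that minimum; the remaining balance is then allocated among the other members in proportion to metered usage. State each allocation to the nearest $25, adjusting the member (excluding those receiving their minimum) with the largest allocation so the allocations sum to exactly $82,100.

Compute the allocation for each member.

Vance: $19,800 | Chaudhri: $9,250 | Becker: $18,925 | Orozco: $11,500 | Bergstrom: $14,725 | Quinlan: $7,900

Minimums first: Quinlan $7,900. Remaining pool $74,200.
Remaining pool split over remaining metered usage 16,329: Vance 19,812.11 → $19,800; Chaudhri 9,238.08 → $9,250; Becker 18,916.93 → $18,925; Orozco 11,510.11 → $11,500; Bergstrom 14,722.76 → $14,725.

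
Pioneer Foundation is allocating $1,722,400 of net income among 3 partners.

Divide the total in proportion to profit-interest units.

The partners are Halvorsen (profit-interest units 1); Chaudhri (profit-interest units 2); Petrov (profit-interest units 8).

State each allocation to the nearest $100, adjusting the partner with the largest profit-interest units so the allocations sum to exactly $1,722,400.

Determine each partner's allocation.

Profit-interest units total: 11.
Unrounded shares: Halvorsen 1/11 × $1,722,400 = 156,581.82; Chaudhri 2/11 × $1,722,400 = 313,163.64; Petrov 8/11 × $1,722,400 = 1,252,654.55.
After rounding ($100): Halvorsen $156,600; Chaudhri $313,200; Petrov $1,252,700. Sum = $1,722,500.
Difference $1,722,400 − $1,722,500 = −$100 applied to largest profit-interest units (Petrov): Petrov becomes $1,252,600.

Halvorsen: $156,600; Chaudhri: $313,200; Petrov: $1,252,600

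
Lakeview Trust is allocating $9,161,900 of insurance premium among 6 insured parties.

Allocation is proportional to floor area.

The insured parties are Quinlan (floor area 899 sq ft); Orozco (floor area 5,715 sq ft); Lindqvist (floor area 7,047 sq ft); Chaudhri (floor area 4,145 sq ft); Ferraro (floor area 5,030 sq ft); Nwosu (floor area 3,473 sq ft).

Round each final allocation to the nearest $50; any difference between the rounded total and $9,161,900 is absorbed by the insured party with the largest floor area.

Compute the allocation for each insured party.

Floor area total: 26,309.
Proportional shares: Quinlan 899/26,309 × $9,161,900 = 313,069.60; Orozco 5,715/26,309 × $9,161,900 = 1,990,203.30; Lindqvist 7,047/26,309 × $9,161,900 = 2,454,061.70; Chaudhri 4,145/26,309 × $9,161,900 = 1,443,463.28; Ferraro 5,030/26,309 × $9,161,900 = 1,751,657.49; Nwosu 3,473/26,309 × $9,161,900 = 1,209,444.63.
Rounded to nearest $50: Quinlan $313,050; Orozco $1,990,200; Lindqvist $2,454,050; Chaudhri $1,443,450; Ferraro $1,751,650; Nwosu $1,209,450. Sum = $9,161,850.
Difference $9,161,900 − $9,161,850 = +$50 applied to largest floor area (Lindqvist): Lindqvist becomes $2,454,100.

Quinlan: $313,050 · Orozco: $1,990,200 · Lindqvist: $2,454,100 · Chaudhri: $1,443,450 · Ferraro: $1,751,650 · Nwosu: $1,209,450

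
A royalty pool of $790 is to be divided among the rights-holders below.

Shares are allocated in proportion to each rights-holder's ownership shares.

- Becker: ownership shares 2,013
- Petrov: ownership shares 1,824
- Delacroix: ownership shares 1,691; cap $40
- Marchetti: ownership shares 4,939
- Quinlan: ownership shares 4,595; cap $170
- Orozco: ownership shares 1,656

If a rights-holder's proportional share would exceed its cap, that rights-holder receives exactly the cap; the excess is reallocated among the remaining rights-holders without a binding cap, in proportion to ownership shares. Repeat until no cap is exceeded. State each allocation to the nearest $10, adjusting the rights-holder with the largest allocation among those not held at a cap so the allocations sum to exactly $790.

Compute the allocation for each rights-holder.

Sum of ownership shares: 16,718.
Proportional shares (ignoring caps): Becker 95.12; Petrov 86.19; Delacroix 79.91; Marchetti 233.39; Quinlan 217.13; Orozco 78.25.
Capped: Delacroix ($40), Quinlan ($170); residual $580 reallocated over remaining ownership shares 10,432.
Shares after redistribution: Becker 111.92 → $110; Petrov 101.41 → $100; Marchetti 274.60 → $270; Orozco 92.07 → $90.
Rounding difference +$10 applied to Marchetti → $280.

Becker: $110 · Petrov: $100 · Delacroix: $40 · Marchetti: $280 · Quinlan: $170 · Orozco: $90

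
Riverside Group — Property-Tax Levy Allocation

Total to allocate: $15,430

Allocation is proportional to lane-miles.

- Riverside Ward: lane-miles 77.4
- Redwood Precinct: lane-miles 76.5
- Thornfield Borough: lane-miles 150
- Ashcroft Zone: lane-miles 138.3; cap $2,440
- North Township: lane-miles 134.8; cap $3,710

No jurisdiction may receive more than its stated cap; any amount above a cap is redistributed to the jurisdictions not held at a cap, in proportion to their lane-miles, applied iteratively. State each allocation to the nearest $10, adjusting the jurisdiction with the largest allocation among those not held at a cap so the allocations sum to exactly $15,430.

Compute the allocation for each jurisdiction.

Riverside Ward: $2,360 · Redwood Precinct: $2,340 · Thornfield Borough: $4,580 · Ashcroft Zone: $2,440 · North Township: $3,710

Lane-miles total: 577.
Proportional shares (ignoring caps): Riverside Ward 2,069.81; Redwood Precinct 2,045.75; Thornfield Borough 4,011.27; Ashcroft Zone 3,698.39; North Township 3,604.79.
Cap binds for Ashcroft Zone ($2,440); remaining pool $12,990 reallocated over remaining lane-miles 438.7.
Cap binds for North Township ($3,710); remaining pool $9,280 reallocated over remaining lane-miles 303.9.
Redistributed shares: Riverside Ward 2,363.51 → $2,360; Redwood Precinct 2,336.03 → $2,340; Thornfield Borough 4,580.45 → $4,580.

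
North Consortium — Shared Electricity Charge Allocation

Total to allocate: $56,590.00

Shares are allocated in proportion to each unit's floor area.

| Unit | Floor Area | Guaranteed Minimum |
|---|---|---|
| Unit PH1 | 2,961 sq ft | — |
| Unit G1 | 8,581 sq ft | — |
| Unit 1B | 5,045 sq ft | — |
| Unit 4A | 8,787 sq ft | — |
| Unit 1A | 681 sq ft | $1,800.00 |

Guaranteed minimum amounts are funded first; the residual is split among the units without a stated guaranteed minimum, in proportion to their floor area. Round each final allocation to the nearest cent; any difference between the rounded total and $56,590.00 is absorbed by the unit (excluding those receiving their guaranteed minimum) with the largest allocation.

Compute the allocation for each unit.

Unit PH1: $6,393.68 | Unit G1: $18,528.93 | Unit 1B: $10,893.65 | Unit 4A: $18,973.74 | Unit 1A: $1,800.00

Minimums first: Unit 1A $1,800.00. Residual $54,790.00.
Residual split over remaining floor area 25,374: Unit PH1 6,393.6782 → $6,393.68; Unit G1 18,528.9269 → $18,528.93; Unit 1B 10,893.6530 → $10,893.65; Unit 4A 18,973.7420 → $18,973.74.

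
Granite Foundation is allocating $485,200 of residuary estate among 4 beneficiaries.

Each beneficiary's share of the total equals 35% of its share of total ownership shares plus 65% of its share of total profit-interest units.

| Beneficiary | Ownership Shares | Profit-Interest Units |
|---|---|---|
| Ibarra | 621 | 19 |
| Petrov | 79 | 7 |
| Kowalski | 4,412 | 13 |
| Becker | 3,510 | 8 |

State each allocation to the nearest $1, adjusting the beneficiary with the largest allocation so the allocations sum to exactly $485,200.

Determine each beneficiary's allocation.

Ibarra: $139,725 · Petrov: $48,527 · Kowalski: $174,133 · Becker: $122,815

Ownership shares total 8,622; profit-interest units total 47.
Composite weights (35% ownership shares + 65% profit-interest units): Ibarra 0.2880; Petrov 0.1000; Kowalski 0.3589; Becker 0.2531.
Raw shares: Ibarra 139,725.34; Petrov 48,527.48; Kowalski 174,132.07; Becker 122,815.11.
At nearest $1: Ibarra $139,725; Petrov $48,527; Kowalski $174,132; Becker $122,815. Sum = $485,199.
Difference $485,200 − $485,199 = +$1 applied to largest allocation (Kowalski): Kowalski becomes $174,133.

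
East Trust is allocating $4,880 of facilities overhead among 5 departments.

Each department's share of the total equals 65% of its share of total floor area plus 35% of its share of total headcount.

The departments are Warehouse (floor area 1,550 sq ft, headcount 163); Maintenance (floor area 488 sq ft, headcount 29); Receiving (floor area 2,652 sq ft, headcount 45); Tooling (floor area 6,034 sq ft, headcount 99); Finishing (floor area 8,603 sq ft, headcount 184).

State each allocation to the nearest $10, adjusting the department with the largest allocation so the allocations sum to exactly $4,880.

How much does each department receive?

Totals — floor area 19,327, headcount 520.
Composite weights (65% floor area + 35% headcount): Warehouse 0.1618; Maintenance 0.0359; Receiving 0.1195; Tooling 0.2696; Finishing 0.4132.
Proportional shares: Warehouse 789.78; Maintenance 175.35; Receiving 583.06; Tooling 1,315.49; Finishing 2,016.32.
Rounded to nearest $10: Warehouse $790; Maintenance $180; Receiving $580; Tooling $1,320; Finishing $2,020. Sum = $4,890.
Difference $4,880 − $4,890 = −$10 applied to largest allocation (Finishing): Finishing becomes $2,010.

Warehouse: $790 | Maintenance: $180 | Receiving: $580 | Tooling: $1,320 | Finishing: $2,010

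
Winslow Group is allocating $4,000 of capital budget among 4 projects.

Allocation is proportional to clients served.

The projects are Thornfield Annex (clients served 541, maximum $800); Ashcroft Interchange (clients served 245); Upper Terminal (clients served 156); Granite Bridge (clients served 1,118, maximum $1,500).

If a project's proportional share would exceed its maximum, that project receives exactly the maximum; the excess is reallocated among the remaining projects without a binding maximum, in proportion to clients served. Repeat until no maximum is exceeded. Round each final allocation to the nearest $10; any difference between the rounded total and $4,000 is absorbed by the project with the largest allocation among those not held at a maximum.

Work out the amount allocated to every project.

Thornfield Annex: $800 · Ashcroft Interchange: $1,040 · Upper Terminal: $660 · Granite Bridge: $1,500

Total clients served = 2,060.
Unconstrained shares: Thornfield Annex 1,050.49; Ashcroft Interchange 475.73; Upper Terminal 302.91; Granite Bridge 2,170.87.
Capped: Thornfield Annex ($800), Granite Bridge ($1,500); balance $1,700 reallocated over remaining clients served 401.
Redistributed shares: Ashcroft Interchange 1,038.65 → $1,040; Upper Terminal 661.35 → $660.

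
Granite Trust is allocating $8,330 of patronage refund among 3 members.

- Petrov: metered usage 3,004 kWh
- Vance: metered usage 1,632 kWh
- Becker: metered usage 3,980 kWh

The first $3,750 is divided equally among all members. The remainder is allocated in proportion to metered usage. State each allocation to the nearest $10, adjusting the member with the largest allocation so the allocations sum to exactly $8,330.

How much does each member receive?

Petrov: $2,850; Vance: $2,120; Becker: $3,360

Equal tier: $3,750 ÷ 3 = $1,250 apiece.
Remainder $4,580 by metered usage (total 8,616): Petrov 1,596.83 → $1,600; Vance 867.52 → $870; Becker 2,115.65 → $2,120.
Rounding difference −$10 on remainder applied to Becker.
Totals: Petrov $1,250 + $1,600 = $2,850; Vance $1,250 + $870 = $2,120; Becker $1,250 + $2,110 = $3,360.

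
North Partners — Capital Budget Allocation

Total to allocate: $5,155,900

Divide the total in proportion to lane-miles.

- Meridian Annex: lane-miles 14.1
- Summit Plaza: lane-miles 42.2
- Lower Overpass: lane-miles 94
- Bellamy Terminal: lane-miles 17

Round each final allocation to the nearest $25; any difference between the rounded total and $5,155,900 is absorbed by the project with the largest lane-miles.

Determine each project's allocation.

Sum of lane-miles: 14.1 + 42.2 + 94 + 17 = 167.3.
Proportional shares: Meridian Annex 434,537.90; Summit Plaza 1,300,531.86; Lower Overpass 2,896,919.31; Bellamy Terminal 523,910.94.
At nearest $25: Meridian Annex $434,550; Summit Plaza $1,300,525; Lower Overpass $2,896,925; Bellamy Terminal $523,900. Sum = $5,155,900.
Rounded total matches; no reconciliation needed.

Meridian Annex: $434,550; Summit Plaza: $1,300,525; Lower Overpass: $2,896,925; Bellamy Terminal: $523,900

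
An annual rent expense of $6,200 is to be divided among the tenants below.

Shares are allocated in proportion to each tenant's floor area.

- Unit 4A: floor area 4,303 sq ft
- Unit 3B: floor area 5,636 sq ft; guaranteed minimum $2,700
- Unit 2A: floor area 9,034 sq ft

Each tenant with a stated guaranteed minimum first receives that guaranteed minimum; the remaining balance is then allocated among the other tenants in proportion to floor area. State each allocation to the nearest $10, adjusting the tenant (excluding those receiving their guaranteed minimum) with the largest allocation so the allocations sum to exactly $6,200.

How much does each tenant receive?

Unit 4A: $1,130; Unit 3B: $2,700; Unit 2A: $2,370

Minimums first: Unit 3B $2,700. Remaining pool $3,500.
Remaining pool split over remaining floor area 13,337: Unit 4A 1,129.23 → $1,130; Unit 2A 2,370.77 → $2,370.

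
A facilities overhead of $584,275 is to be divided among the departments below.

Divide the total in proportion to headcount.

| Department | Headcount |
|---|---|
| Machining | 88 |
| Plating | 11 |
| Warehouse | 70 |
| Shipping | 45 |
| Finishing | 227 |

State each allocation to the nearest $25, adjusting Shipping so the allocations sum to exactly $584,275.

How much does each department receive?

Headcount total: 441.
Raw shares: Machining 88/441 × $584,275 = 116,590.02; Plating 11/441 × $584,275 = 14,573.75; Warehouse 70/441 × $584,275 = 92,742.06; Shipping 45/441 × $584,275 = 59,619.90; Finishing 227/441 × $584,275 = 300,749.26.
At nearest $25: Machining $116,600; Plating $14,575; Warehouse $92,750; Shipping $59,625; Finishing $300,750. Sum = $584,300.
Difference $584,275 − $584,300 = −$25 applied to Shipping: Shipping becomes $59,600.

Machining: $116,600 · Plating: $14,575 · Warehouse: $92,750 · Shipping: $59,600 · Finishing: $300,750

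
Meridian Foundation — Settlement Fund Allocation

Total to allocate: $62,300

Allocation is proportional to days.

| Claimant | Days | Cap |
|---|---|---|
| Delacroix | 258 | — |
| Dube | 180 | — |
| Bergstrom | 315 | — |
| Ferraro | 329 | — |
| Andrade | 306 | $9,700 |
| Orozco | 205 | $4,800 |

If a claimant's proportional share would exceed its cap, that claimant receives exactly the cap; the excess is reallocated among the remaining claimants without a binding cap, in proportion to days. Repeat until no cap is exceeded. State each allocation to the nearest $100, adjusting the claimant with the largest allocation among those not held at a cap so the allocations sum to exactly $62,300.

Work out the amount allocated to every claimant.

Delacroix: $11,400; Dube: $8,000; Bergstrom: $13,900; Ferraro: $14,500; Andrade: $9,700; Orozco: $4,800

Total days = 1,593.
Proportional shares (ignoring caps): Delacroix 10,090.02; Dube 7,039.55; Bergstrom 12,319.21; Ferraro 12,866.73; Andrade 11,967.23; Orozco 8,017.26.
Held at cap: Andrade ($9,700), Orozco ($4,800); balance $47,800 reallocated over remaining days 1,082.
Redistributed shares: Delacroix 11,397.78 → $11,400; Dube 7,951.94 → $8,000; Bergstrom 13,915.90 → $13,900; Ferraro 14,534.38 → $14,500.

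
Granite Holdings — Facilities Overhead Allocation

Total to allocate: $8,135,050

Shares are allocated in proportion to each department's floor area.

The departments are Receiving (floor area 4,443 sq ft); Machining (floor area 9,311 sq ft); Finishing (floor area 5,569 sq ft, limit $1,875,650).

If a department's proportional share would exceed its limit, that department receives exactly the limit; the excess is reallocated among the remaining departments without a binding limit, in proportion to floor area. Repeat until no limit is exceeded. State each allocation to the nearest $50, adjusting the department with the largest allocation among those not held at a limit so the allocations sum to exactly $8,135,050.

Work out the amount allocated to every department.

Receiving: $2,022,000; Machining: $4,237,400; Finishing: $1,875,650

Floor area total: 19,323.
Pro-rata shares before constraints: Receiving 1,870,518.41; Machining 3,919,963.28; Finishing 2,344,568.31.
Held at cap: Finishing ($1,875,650); residual $6,259,400 reallocated over remaining floor area 13,754.
Remaining shares: Receiving 2,021,994.63 → $2,022,000; Machining 4,237,405.37 → $4,237,400.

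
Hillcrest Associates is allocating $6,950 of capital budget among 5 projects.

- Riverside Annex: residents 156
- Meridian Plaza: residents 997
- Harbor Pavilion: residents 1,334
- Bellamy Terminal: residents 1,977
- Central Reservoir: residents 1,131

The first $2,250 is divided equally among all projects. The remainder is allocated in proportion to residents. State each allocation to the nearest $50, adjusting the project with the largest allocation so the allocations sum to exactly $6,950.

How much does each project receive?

Riverside Annex: $600; Meridian Plaza: $1,300; Harbor Pavilion: $1,550; Bellamy Terminal: $2,100; Central Reservoir: $1,400

First tranche $2,250 split equally: $450 each.
Remainder $4,700 by residents (total 5,595): Riverside Annex 131.05 → $150; Meridian Plaza 837.52 → $850; Harbor Pavilion 1,120.61 → $1,100; Bellamy Terminal 1,660.75 → $1,650; Central Reservoir 950.08 → $950.
Totals: Riverside Annex $450 + $150 = $600; Meridian Plaza $450 + $850 = $1,300; Harbor Pavilion $450 + $1,100 = $1,550; Bellamy Terminal $450 + $1,650 = $2,100; Central Reservoir $450 + $950 = $1,400.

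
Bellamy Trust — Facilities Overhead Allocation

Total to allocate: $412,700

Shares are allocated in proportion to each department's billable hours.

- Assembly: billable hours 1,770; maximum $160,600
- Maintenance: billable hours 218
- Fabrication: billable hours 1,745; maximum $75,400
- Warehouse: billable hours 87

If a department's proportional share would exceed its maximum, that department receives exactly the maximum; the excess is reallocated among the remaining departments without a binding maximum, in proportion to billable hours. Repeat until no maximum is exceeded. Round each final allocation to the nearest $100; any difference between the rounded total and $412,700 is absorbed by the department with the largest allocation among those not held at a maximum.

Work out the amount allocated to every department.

Sum of billable hours: 3,820.
Pro-rata shares before constraints: Assembly 191,224.87; Maintenance 23,551.99; Fabrication 188,523.95; Warehouse 9,399.19.
Cap binds for Assembly ($160,600), Fabrication ($75,400); remaining pool $176,700 reallocated over remaining billable hours 305.
Redistributed shares: Maintenance 126,297.05 → $126,300; Warehouse 50,402.95 → $50,400.

Assembly: $160,600 | Maintenance: $126,300 | Fabrication: $75,400 | Warehouse: $50,400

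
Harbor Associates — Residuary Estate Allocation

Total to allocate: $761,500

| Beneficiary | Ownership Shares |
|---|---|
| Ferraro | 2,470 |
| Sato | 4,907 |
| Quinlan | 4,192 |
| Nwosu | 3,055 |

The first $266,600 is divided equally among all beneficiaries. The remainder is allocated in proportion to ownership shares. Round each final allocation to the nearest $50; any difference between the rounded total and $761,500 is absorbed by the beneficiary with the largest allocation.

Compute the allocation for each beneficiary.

First tranche $266,600 split equally: $66,650 each.
Remainder $494,900 by ownership shares (total 14,624): Ferraro 83,588.83 → $83,600; Sato 166,060.88 → $166,050; Quinlan 141,864.11 → $141,850; Nwosu 103,386.18 → $103,400.
Totals: Ferraro $66,650 + $83,600 = $150,250; Sato $66,650 + $166,050 = $232,700; Quinlan $66,650 + $141,850 = $208,500; Nwosu $66,650 + $103,400 = $170,050.

Ferraro: $150,250; Sato: $232,700; Quinlan: $208,500; Nwosu: $170,050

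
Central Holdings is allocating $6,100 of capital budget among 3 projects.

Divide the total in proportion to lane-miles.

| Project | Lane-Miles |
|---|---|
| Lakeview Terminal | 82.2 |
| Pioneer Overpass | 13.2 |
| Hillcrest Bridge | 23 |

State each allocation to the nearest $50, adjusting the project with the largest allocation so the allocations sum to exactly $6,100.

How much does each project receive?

Lane-miles total: 118.4.
Unrounded shares: Lakeview Terminal 82.2/118.4 × $6,100 = 4,234.97; Pioneer Overpass 13.2/118.4 × $6,100 = 680.07; Hillcrest Bridge 23/118.4 × $6,100 = 1,184.97.
After rounding ($50): Lakeview Terminal $4,250; Pioneer Overpass $700; Hillcrest Bridge $1,200. Sum = $6,150.
Difference $6,100 − $6,150 = −$50 applied to largest allocation (Lakeview Terminal): Lakeview Terminal becomes $4,200.

Lakeview Terminal: $4,200; Pioneer Overpass: $700; Hillcrest Bridge: $1,200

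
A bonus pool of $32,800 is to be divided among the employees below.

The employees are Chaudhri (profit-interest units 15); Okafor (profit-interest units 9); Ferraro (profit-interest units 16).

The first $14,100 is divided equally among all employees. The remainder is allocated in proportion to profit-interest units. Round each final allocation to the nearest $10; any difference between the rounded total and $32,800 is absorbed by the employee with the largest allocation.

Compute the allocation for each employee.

$14,100 shared equally gives $4,700 per employee.
Remainder $18,700 by profit-interest units (total 40): Chaudhri 7,012.50 → $7,010; Okafor 4,207.50 → $4,210; Ferraro 7,480.00 → $7,480.
Totals: Chaudhri $4,700 + $7,010 = $11,710; Okafor $4,700 + $4,210 = $8,910; Ferraro $4,700 + $7,480 = $12,180.

Chaudhri: $11,710; Okafor: $8,910; Ferraro: $12,180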